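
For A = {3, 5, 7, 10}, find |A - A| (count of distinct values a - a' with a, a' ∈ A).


A - A = {a - a' : a, a' ∈ A}; |A| = 4.
Bounds: 2|A|-1 ≤ |A - A| ≤ |A|² - |A| + 1, i.e. 7 ≤ |A - A| ≤ 13.
Note: 0 ∈ A - A always (from a - a). The set is symmetric: if d ∈ A - A then -d ∈ A - A.
Enumerate nonzero differences d = a - a' with a > a' (then include -d):
Positive differences: {2, 3, 4, 5, 7}
Full difference set: {0} ∪ (positive diffs) ∪ (negative diffs).
|A - A| = 1 + 2·5 = 11 (matches direct enumeration: 11).

|A - A| = 11


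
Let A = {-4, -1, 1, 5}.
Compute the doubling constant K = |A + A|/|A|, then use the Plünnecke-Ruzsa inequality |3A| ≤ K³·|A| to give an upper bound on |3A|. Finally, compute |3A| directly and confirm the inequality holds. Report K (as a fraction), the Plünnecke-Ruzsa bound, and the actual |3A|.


|A| = 4.
Step 1: Compute A + A by enumerating all 16 pairs.
A + A = {-8, -5, -3, -2, 0, 1, 2, 4, 6, 10}, so |A + A| = 10.
Step 2: Doubling constant K = |A + A|/|A| = 10/4 = 10/4 ≈ 2.5000.
Step 3: Plünnecke-Ruzsa gives |3A| ≤ K³·|A| = (2.5000)³ · 4 ≈ 62.5000.
Step 4: Compute 3A = A + A + A directly by enumerating all triples (a,b,c) ∈ A³; |3A| = 18.
Step 5: Check 18 ≤ 62.5000? Yes ✓.

K = 10/4, Plünnecke-Ruzsa bound K³|A| ≈ 62.5000, |3A| = 18, inequality holds.


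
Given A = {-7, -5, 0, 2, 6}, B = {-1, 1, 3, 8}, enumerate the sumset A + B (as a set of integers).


A + B = {a + b : a ∈ A, b ∈ B}.
Enumerate all |A|·|B| = 5·4 = 20 pairs (a, b) and collect distinct sums.
a = -7: -7+-1=-8, -7+1=-6, -7+3=-4, -7+8=1
a = -5: -5+-1=-6, -5+1=-4, -5+3=-2, -5+8=3
a = 0: 0+-1=-1, 0+1=1, 0+3=3, 0+8=8
a = 2: 2+-1=1, 2+1=3, 2+3=5, 2+8=10
a = 6: 6+-1=5, 6+1=7, 6+3=9, 6+8=14
Collecting distinct sums: A + B = {-8, -6, -4, -2, -1, 1, 3, 5, 7, 8, 9, 10, 14}
|A + B| = 13

A + B = {-8, -6, -4, -2, -1, 1, 3, 5, 7, 8, 9, 10, 14}


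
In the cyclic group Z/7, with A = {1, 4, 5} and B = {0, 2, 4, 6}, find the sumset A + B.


Work in Z/7Z: reduce every sum a + b modulo 7.
Enumerate all 12 pairs:
a = 1: 1+0=1, 1+2=3, 1+4=5, 1+6=0
a = 4: 4+0=4, 4+2=6, 4+4=1, 4+6=3
a = 5: 5+0=5, 5+2=0, 5+4=2, 5+6=4
Distinct residues collected: {0, 1, 2, 3, 4, 5, 6}
|A + B| = 7 (out of 7 total residues).

A + B = {0, 1, 2, 3, 4, 5, 6}


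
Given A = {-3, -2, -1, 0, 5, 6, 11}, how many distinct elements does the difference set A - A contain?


A - A = {a - a' : a, a' ∈ A}; |A| = 7.
Bounds: 2|A|-1 ≤ |A - A| ≤ |A|² - |A| + 1, i.e. 13 ≤ |A - A| ≤ 43.
Note: 0 ∈ A - A always (from a - a). The set is symmetric: if d ∈ A - A then -d ∈ A - A.
Enumerate nonzero differences d = a - a' with a > a' (then include -d):
Positive differences: {1, 2, 3, 5, 6, 7, 8, 9, 11, 12, 13, 14}
Full difference set: {0} ∪ (positive diffs) ∪ (negative diffs).
|A - A| = 1 + 2·12 = 25 (matches direct enumeration: 25).

|A - A| = 25


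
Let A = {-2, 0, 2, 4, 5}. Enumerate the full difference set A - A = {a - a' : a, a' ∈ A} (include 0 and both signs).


A - A = {a - a' : a, a' ∈ A}.
Compute a - a' for each ordered pair (a, a'):
a = -2: -2--2=0, -2-0=-2, -2-2=-4, -2-4=-6, -2-5=-7
a = 0: 0--2=2, 0-0=0, 0-2=-2, 0-4=-4, 0-5=-5
a = 2: 2--2=4, 2-0=2, 2-2=0, 2-4=-2, 2-5=-3
a = 4: 4--2=6, 4-0=4, 4-2=2, 4-4=0, 4-5=-1
a = 5: 5--2=7, 5-0=5, 5-2=3, 5-4=1, 5-5=0
Collecting distinct values (and noting 0 appears from a-a):
A - A = {-7, -6, -5, -4, -3, -2, -1, 0, 1, 2, 3, 4, 5, 6, 7}
|A - A| = 15

A - A = {-7, -6, -5, -4, -3, -2, -1, 0, 1, 2, 3, 4, 5, 6, 7}


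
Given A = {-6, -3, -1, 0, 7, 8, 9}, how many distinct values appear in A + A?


A + A = {a + a' : a, a' ∈ A}; |A| = 7.
General bounds: 2|A| - 1 ≤ |A + A| ≤ |A|(|A|+1)/2, i.e. 13 ≤ |A + A| ≤ 28.
Lower bound 2|A|-1 is attained iff A is an arithmetic progression.
Enumerate sums a + a' for a ≤ a' (symmetric, so this suffices):
a = -6: -6+-6=-12, -6+-3=-9, -6+-1=-7, -6+0=-6, -6+7=1, -6+8=2, -6+9=3
a = -3: -3+-3=-6, -3+-1=-4, -3+0=-3, -3+7=4, -3+8=5, -3+9=6
a = -1: -1+-1=-2, -1+0=-1, -1+7=6, -1+8=7, -1+9=8
a = 0: 0+0=0, 0+7=7, 0+8=8, 0+9=9
a = 7: 7+7=14, 7+8=15, 7+9=16
a = 8: 8+8=16, 8+9=17
a = 9: 9+9=18
Distinct sums: {-12, -9, -7, -6, -4, -3, -2, -1, 0, 1, 2, 3, 4, 5, 6, 7, 8, 9, 14, 15, 16, 17, 18}
|A + A| = 23

|A + A| = 23


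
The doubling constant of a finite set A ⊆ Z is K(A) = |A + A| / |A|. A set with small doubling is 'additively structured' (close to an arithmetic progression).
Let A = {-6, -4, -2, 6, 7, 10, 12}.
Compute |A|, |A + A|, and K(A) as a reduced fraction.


|A| = 7.
Compute A + A by enumerating all 49 pairs.
A + A = {-12, -10, -8, -6, -4, 0, 1, 2, 3, 4, 5, 6, 8, 10, 12, 13, 14, 16, 17, 18, 19, 20, 22, 24}, so |A + A| = 24.
K = |A + A| / |A| = 24/7 (already in lowest terms) ≈ 3.4286.
Reference: AP of size 7 gives K = 13/7 ≈ 1.8571; a fully generic set of size 7 gives K ≈ 4.0000.

|A| = 7, |A + A| = 24, K = 24/7.


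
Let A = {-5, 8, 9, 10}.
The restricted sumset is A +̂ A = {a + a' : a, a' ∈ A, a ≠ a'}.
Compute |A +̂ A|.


Restricted sumset: A +̂ A = {a + a' : a ∈ A, a' ∈ A, a ≠ a'}.
Equivalently, take A + A and drop any sum 2a that is achievable ONLY as a + a for a ∈ A (i.e. sums representable only with equal summands).
Enumerate pairs (a, a') with a < a' (symmetric, so each unordered pair gives one sum; this covers all a ≠ a'):
  -5 + 8 = 3
  -5 + 9 = 4
  -5 + 10 = 5
  8 + 9 = 17
  8 + 10 = 18
  9 + 10 = 19
Collected distinct sums: {3, 4, 5, 17, 18, 19}
|A +̂ A| = 6
(Reference bound: |A +̂ A| ≥ 2|A| - 3 for |A| ≥ 2, with |A| = 4 giving ≥ 5.)

|A +̂ A| = 6


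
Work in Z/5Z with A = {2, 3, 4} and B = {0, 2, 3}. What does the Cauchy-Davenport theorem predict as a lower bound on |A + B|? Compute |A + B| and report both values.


Cauchy-Davenport: |A + B| ≥ min(p, |A| + |B| - 1) for A, B nonempty in Z/pZ.
|A| = 3, |B| = 3, p = 5.
CD lower bound = min(5, 3 + 3 - 1) = min(5, 5) = 5.
Compute A + B mod 5 directly:
a = 2: 2+0=2, 2+2=4, 2+3=0
a = 3: 3+0=3, 3+2=0, 3+3=1
a = 4: 4+0=4, 4+2=1, 4+3=2
A + B = {0, 1, 2, 3, 4}, so |A + B| = 5.
Verify: 5 ≥ 5? Yes ✓.

CD lower bound = 5, actual |A + B| = 5.


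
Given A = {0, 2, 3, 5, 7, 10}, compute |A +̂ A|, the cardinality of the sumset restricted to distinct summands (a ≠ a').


Restricted sumset: A +̂ A = {a + a' : a ∈ A, a' ∈ A, a ≠ a'}.
Equivalently, take A + A and drop any sum 2a that is achievable ONLY as a + a for a ∈ A (i.e. sums representable only with equal summands).
Enumerate pairs (a, a') with a < a' (symmetric, so each unordered pair gives one sum; this covers all a ≠ a'):
  0 + 2 = 2
  0 + 3 = 3
  0 + 5 = 5
  0 + 7 = 7
  0 + 10 = 10
  2 + 3 = 5
  2 + 5 = 7
  2 + 7 = 9
  2 + 10 = 12
  3 + 5 = 8
  3 + 7 = 10
  3 + 10 = 13
  5 + 7 = 12
  5 + 10 = 15
  7 + 10 = 17
Collected distinct sums: {2, 3, 5, 7, 8, 9, 10, 12, 13, 15, 17}
|A +̂ A| = 11
(Reference bound: |A +̂ A| ≥ 2|A| - 3 for |A| ≥ 2, with |A| = 6 giving ≥ 9.)

|A +̂ A| = 11


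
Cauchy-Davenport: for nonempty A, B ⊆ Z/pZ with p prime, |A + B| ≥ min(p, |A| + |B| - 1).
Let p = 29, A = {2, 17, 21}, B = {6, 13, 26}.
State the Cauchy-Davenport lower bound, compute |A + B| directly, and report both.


Cauchy-Davenport: |A + B| ≥ min(p, |A| + |B| - 1) for A, B nonempty in Z/pZ.
|A| = 3, |B| = 3, p = 29.
CD lower bound = min(29, 3 + 3 - 1) = min(29, 5) = 5.
Compute A + B mod 29 directly:
a = 2: 2+6=8, 2+13=15, 2+26=28
a = 17: 17+6=23, 17+13=1, 17+26=14
a = 21: 21+6=27, 21+13=5, 21+26=18
A + B = {1, 5, 8, 14, 15, 18, 23, 27, 28}, so |A + B| = 9.
Verify: 9 ≥ 5? Yes ✓.

CD lower bound = 5, actual |A + B| = 9.


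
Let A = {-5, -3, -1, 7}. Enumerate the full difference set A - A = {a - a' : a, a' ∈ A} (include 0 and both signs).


A - A = {a - a' : a, a' ∈ A}.
Compute a - a' for each ordered pair (a, a'):
a = -5: -5--5=0, -5--3=-2, -5--1=-4, -5-7=-12
a = -3: -3--5=2, -3--3=0, -3--1=-2, -3-7=-10
a = -1: -1--5=4, -1--3=2, -1--1=0, -1-7=-8
a = 7: 7--5=12, 7--3=10, 7--1=8, 7-7=0
Collecting distinct values (and noting 0 appears from a-a):
A - A = {-12, -10, -8, -4, -2, 0, 2, 4, 8, 10, 12}
|A - A| = 11

A - A = {-12, -10, -8, -4, -2, 0, 2, 4, 8, 10, 12}


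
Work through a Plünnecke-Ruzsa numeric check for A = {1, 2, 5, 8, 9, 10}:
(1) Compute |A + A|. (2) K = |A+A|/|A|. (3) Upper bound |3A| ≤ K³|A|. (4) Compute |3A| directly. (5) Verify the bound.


|A| = 6.
Step 1: Compute A + A by enumerating all 36 pairs.
A + A = {2, 3, 4, 6, 7, 9, 10, 11, 12, 13, 14, 15, 16, 17, 18, 19, 20}, so |A + A| = 17.
Step 2: Doubling constant K = |A + A|/|A| = 17/6 = 17/6 ≈ 2.8333.
Step 3: Plünnecke-Ruzsa gives |3A| ≤ K³·|A| = (2.8333)³ · 6 ≈ 136.4722.
Step 4: Compute 3A = A + A + A directly by enumerating all triples (a,b,c) ∈ A³; |3A| = 28.
Step 5: Check 28 ≤ 136.4722? Yes ✓.

K = 17/6, Plünnecke-Ruzsa bound K³|A| ≈ 136.4722, |3A| = 28, inequality holds.


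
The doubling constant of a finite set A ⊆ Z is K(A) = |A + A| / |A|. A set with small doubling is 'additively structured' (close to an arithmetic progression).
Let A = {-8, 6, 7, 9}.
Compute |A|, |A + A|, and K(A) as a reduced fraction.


|A| = 4.
Compute A + A by enumerating all 16 pairs.
A + A = {-16, -2, -1, 1, 12, 13, 14, 15, 16, 18}, so |A + A| = 10.
K = |A + A| / |A| = 10/4 = 5/2 ≈ 2.5000.
Reference: AP of size 4 gives K = 7/4 ≈ 1.7500; a fully generic set of size 4 gives K ≈ 2.5000.

|A| = 4, |A + A| = 10, K = 10/4 = 5/2.


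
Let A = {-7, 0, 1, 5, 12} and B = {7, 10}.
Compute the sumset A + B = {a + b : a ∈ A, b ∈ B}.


A + B = {a + b : a ∈ A, b ∈ B}.
Enumerate all |A|·|B| = 5·2 = 10 pairs (a, b) and collect distinct sums.
a = -7: -7+7=0, -7+10=3
a = 0: 0+7=7, 0+10=10
a = 1: 1+7=8, 1+10=11
a = 5: 5+7=12, 5+10=15
a = 12: 12+7=19, 12+10=22
Collecting distinct sums: A + B = {0, 3, 7, 8, 10, 11, 12, 15, 19, 22}
|A + B| = 10

A + B = {0, 3, 7, 8, 10, 11, 12, 15, 19, 22}


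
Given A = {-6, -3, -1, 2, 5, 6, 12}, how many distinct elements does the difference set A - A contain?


A - A = {a - a' : a, a' ∈ A}; |A| = 7.
Bounds: 2|A|-1 ≤ |A - A| ≤ |A|² - |A| + 1, i.e. 13 ≤ |A - A| ≤ 43.
Note: 0 ∈ A - A always (from a - a). The set is symmetric: if d ∈ A - A then -d ∈ A - A.
Enumerate nonzero differences d = a - a' with a > a' (then include -d):
Positive differences: {1, 2, 3, 4, 5, 6, 7, 8, 9, 10, 11, 12, 13, 15, 18}
Full difference set: {0} ∪ (positive diffs) ∪ (negative diffs).
|A - A| = 1 + 2·15 = 31 (matches direct enumeration: 31).

|A - A| = 31


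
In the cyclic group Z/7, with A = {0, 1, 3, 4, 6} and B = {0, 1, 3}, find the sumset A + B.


Work in Z/7Z: reduce every sum a + b modulo 7.
Enumerate all 15 pairs:
a = 0: 0+0=0, 0+1=1, 0+3=3
a = 1: 1+0=1, 1+1=2, 1+3=4
a = 3: 3+0=3, 3+1=4, 3+3=6
a = 4: 4+0=4, 4+1=5, 4+3=0
a = 6: 6+0=6, 6+1=0, 6+3=2
Distinct residues collected: {0, 1, 2, 3, 4, 5, 6}
|A + B| = 7 (out of 7 total residues).

A + B = {0, 1, 2, 3, 4, 5, 6}


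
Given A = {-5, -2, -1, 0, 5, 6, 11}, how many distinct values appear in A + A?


A + A = {a + a' : a, a' ∈ A}; |A| = 7.
General bounds: 2|A| - 1 ≤ |A + A| ≤ |A|(|A|+1)/2, i.e. 13 ≤ |A + A| ≤ 28.
Lower bound 2|A|-1 is attained iff A is an arithmetic progression.
Enumerate sums a + a' for a ≤ a' (symmetric, so this suffices):
a = -5: -5+-5=-10, -5+-2=-7, -5+-1=-6, -5+0=-5, -5+5=0, -5+6=1, -5+11=6
a = -2: -2+-2=-4, -2+-1=-3, -2+0=-2, -2+5=3, -2+6=4, -2+11=9
a = -1: -1+-1=-2, -1+0=-1, -1+5=4, -1+6=5, -1+11=10
a = 0: 0+0=0, 0+5=5, 0+6=6, 0+11=11
a = 5: 5+5=10, 5+6=11, 5+11=16
a = 6: 6+6=12, 6+11=17
a = 11: 11+11=22
Distinct sums: {-10, -7, -6, -5, -4, -3, -2, -1, 0, 1, 3, 4, 5, 6, 9, 10, 11, 12, 16, 17, 22}
|A + A| = 21

|A + A| = 21


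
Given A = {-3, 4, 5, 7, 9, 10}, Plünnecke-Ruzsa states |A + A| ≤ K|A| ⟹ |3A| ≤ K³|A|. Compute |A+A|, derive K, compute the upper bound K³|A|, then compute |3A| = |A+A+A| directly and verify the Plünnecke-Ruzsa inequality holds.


|A| = 6.
Step 1: Compute A + A by enumerating all 36 pairs.
A + A = {-6, 1, 2, 4, 6, 7, 8, 9, 10, 11, 12, 13, 14, 15, 16, 17, 18, 19, 20}, so |A + A| = 19.
Step 2: Doubling constant K = |A + A|/|A| = 19/6 = 19/6 ≈ 3.1667.
Step 3: Plünnecke-Ruzsa gives |3A| ≤ K³·|A| = (3.1667)³ · 6 ≈ 190.5278.
Step 4: Compute 3A = A + A + A directly by enumerating all triples (a,b,c) ∈ A³; |3A| = 32.
Step 5: Check 32 ≤ 190.5278? Yes ✓.

K = 19/6, Plünnecke-Ruzsa bound K³|A| ≈ 190.5278, |3A| = 32, inequality holds.


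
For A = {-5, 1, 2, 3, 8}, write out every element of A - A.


A - A = {a - a' : a, a' ∈ A}.
Compute a - a' for each ordered pair (a, a'):
a = -5: -5--5=0, -5-1=-6, -5-2=-7, -5-3=-8, -5-8=-13
a = 1: 1--5=6, 1-1=0, 1-2=-1, 1-3=-2, 1-8=-7
a = 2: 2--5=7, 2-1=1, 2-2=0, 2-3=-1, 2-8=-6
a = 3: 3--5=8, 3-1=2, 3-2=1, 3-3=0, 3-8=-5
a = 8: 8--5=13, 8-1=7, 8-2=6, 8-3=5, 8-8=0
Collecting distinct values (and noting 0 appears from a-a):
A - A = {-13, -8, -7, -6, -5, -2, -1, 0, 1, 2, 5, 6, 7, 8, 13}
|A - A| = 15

A - A = {-13, -8, -7, -6, -5, -2, -1, 0, 1, 2, 5, 6, 7, 8, 13}


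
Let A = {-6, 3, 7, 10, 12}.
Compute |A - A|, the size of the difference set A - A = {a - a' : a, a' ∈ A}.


A - A = {a - a' : a, a' ∈ A}; |A| = 5.
Bounds: 2|A|-1 ≤ |A - A| ≤ |A|² - |A| + 1, i.e. 9 ≤ |A - A| ≤ 21.
Note: 0 ∈ A - A always (from a - a). The set is symmetric: if d ∈ A - A then -d ∈ A - A.
Enumerate nonzero differences d = a - a' with a > a' (then include -d):
Positive differences: {2, 3, 4, 5, 7, 9, 13, 16, 18}
Full difference set: {0} ∪ (positive diffs) ∪ (negative diffs).
|A - A| = 1 + 2·9 = 19 (matches direct enumeration: 19).

|A - A| = 19


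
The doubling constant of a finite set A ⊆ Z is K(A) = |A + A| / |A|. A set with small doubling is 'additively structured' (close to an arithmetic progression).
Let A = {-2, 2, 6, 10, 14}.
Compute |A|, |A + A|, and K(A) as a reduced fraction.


|A| = 5.
Compute A + A by enumerating all 25 pairs.
A + A = {-4, 0, 4, 8, 12, 16, 20, 24, 28}, so |A + A| = 9.
K = |A + A| / |A| = 9/5 (already in lowest terms) ≈ 1.8000.
Reference: AP of size 5 gives K = 9/5 ≈ 1.8000; a fully generic set of size 5 gives K ≈ 3.0000.

|A| = 5, |A + A| = 9, K = 9/5.


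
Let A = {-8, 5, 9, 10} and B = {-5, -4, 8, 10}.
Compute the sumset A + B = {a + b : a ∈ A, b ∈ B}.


A + B = {a + b : a ∈ A, b ∈ B}.
Enumerate all |A|·|B| = 4·4 = 16 pairs (a, b) and collect distinct sums.
a = -8: -8+-5=-13, -8+-4=-12, -8+8=0, -8+10=2
a = 5: 5+-5=0, 5+-4=1, 5+8=13, 5+10=15
a = 9: 9+-5=4, 9+-4=5, 9+8=17, 9+10=19
a = 10: 10+-5=5, 10+-4=6, 10+8=18, 10+10=20
Collecting distinct sums: A + B = {-13, -12, 0, 1, 2, 4, 5, 6, 13, 15, 17, 18, 19, 20}
|A + B| = 14

A + B = {-13, -12, 0, 1, 2, 4, 5, 6, 13, 15, 17, 18, 19, 20}


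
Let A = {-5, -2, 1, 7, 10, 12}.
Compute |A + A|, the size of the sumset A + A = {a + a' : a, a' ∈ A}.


A + A = {a + a' : a, a' ∈ A}; |A| = 6.
General bounds: 2|A| - 1 ≤ |A + A| ≤ |A|(|A|+1)/2, i.e. 11 ≤ |A + A| ≤ 21.
Lower bound 2|A|-1 is attained iff A is an arithmetic progression.
Enumerate sums a + a' for a ≤ a' (symmetric, so this suffices):
a = -5: -5+-5=-10, -5+-2=-7, -5+1=-4, -5+7=2, -5+10=5, -5+12=7
a = -2: -2+-2=-4, -2+1=-1, -2+7=5, -2+10=8, -2+12=10
a = 1: 1+1=2, 1+7=8, 1+10=11, 1+12=13
a = 7: 7+7=14, 7+10=17, 7+12=19
a = 10: 10+10=20, 10+12=22
a = 12: 12+12=24
Distinct sums: {-10, -7, -4, -1, 2, 5, 7, 8, 10, 11, 13, 14, 17, 19, 20, 22, 24}
|A + A| = 17

|A + A| = 17


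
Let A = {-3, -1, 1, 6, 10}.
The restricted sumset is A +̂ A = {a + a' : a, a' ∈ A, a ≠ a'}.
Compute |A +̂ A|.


Restricted sumset: A +̂ A = {a + a' : a ∈ A, a' ∈ A, a ≠ a'}.
Equivalently, take A + A and drop any sum 2a that is achievable ONLY as a + a for a ∈ A (i.e. sums representable only with equal summands).
Enumerate pairs (a, a') with a < a' (symmetric, so each unordered pair gives one sum; this covers all a ≠ a'):
  -3 + -1 = -4
  -3 + 1 = -2
  -3 + 6 = 3
  -3 + 10 = 7
  -1 + 1 = 0
  -1 + 6 = 5
  -1 + 10 = 9
  1 + 6 = 7
  1 + 10 = 11
  6 + 10 = 16
Collected distinct sums: {-4, -2, 0, 3, 5, 7, 9, 11, 16}
|A +̂ A| = 9
(Reference bound: |A +̂ A| ≥ 2|A| - 3 for |A| ≥ 2, with |A| = 5 giving ≥ 7.)

|A +̂ A| = 9


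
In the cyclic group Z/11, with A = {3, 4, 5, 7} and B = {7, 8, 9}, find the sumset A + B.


Work in Z/11Z: reduce every sum a + b modulo 11.
Enumerate all 12 pairs:
a = 3: 3+7=10, 3+8=0, 3+9=1
a = 4: 4+7=0, 4+8=1, 4+9=2
a = 5: 5+7=1, 5+8=2, 5+9=3
a = 7: 7+7=3, 7+8=4, 7+9=5
Distinct residues collected: {0, 1, 2, 3, 4, 5, 10}
|A + B| = 7 (out of 11 total residues).

A + B = {0, 1, 2, 3, 4, 5, 10}


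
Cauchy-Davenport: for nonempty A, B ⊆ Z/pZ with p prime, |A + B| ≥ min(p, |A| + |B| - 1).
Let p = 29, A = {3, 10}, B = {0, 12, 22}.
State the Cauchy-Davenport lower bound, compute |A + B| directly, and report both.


Cauchy-Davenport: |A + B| ≥ min(p, |A| + |B| - 1) for A, B nonempty in Z/pZ.
|A| = 2, |B| = 3, p = 29.
CD lower bound = min(29, 2 + 3 - 1) = min(29, 4) = 4.
Compute A + B mod 29 directly:
a = 3: 3+0=3, 3+12=15, 3+22=25
a = 10: 10+0=10, 10+12=22, 10+22=3
A + B = {3, 10, 15, 22, 25}, so |A + B| = 5.
Verify: 5 ≥ 4? Yes ✓.

CD lower bound = 4, actual |A + B| = 5.


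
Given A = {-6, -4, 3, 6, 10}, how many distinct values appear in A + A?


A + A = {a + a' : a, a' ∈ A}; |A| = 5.
General bounds: 2|A| - 1 ≤ |A + A| ≤ |A|(|A|+1)/2, i.e. 9 ≤ |A + A| ≤ 15.
Lower bound 2|A|-1 is attained iff A is an arithmetic progression.
Enumerate sums a + a' for a ≤ a' (symmetric, so this suffices):
a = -6: -6+-6=-12, -6+-4=-10, -6+3=-3, -6+6=0, -6+10=4
a = -4: -4+-4=-8, -4+3=-1, -4+6=2, -4+10=6
a = 3: 3+3=6, 3+6=9, 3+10=13
a = 6: 6+6=12, 6+10=16
a = 10: 10+10=20
Distinct sums: {-12, -10, -8, -3, -1, 0, 2, 4, 6, 9, 12, 13, 16, 20}
|A + A| = 14

|A + A| = 14


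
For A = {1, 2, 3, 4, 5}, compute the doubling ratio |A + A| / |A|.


|A| = 5.
Compute A + A by enumerating all 25 pairs.
A + A = {2, 3, 4, 5, 6, 7, 8, 9, 10}, so |A + A| = 9.
K = |A + A| / |A| = 9/5 (already in lowest terms) ≈ 1.8000.
Reference: AP of size 5 gives K = 9/5 ≈ 1.8000; a fully generic set of size 5 gives K ≈ 3.0000.

|A| = 5, |A + A| = 9, K = 9/5.


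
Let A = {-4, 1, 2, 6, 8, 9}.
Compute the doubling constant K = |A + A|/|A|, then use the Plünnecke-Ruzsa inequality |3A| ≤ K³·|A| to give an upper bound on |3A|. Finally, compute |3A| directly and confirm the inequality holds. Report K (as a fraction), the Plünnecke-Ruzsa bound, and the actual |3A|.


|A| = 6.
Step 1: Compute A + A by enumerating all 36 pairs.
A + A = {-8, -3, -2, 2, 3, 4, 5, 7, 8, 9, 10, 11, 12, 14, 15, 16, 17, 18}, so |A + A| = 18.
Step 2: Doubling constant K = |A + A|/|A| = 18/6 = 18/6 ≈ 3.0000.
Step 3: Plünnecke-Ruzsa gives |3A| ≤ K³·|A| = (3.0000)³ · 6 ≈ 162.0000.
Step 4: Compute 3A = A + A + A directly by enumerating all triples (a,b,c) ∈ A³; |3A| = 32.
Step 5: Check 32 ≤ 162.0000? Yes ✓.

K = 18/6, Plünnecke-Ruzsa bound K³|A| ≈ 162.0000, |3A| = 32, inequality holds.


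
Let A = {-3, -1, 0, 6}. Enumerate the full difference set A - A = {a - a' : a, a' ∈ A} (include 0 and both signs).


A - A = {a - a' : a, a' ∈ A}.
Compute a - a' for each ordered pair (a, a'):
a = -3: -3--3=0, -3--1=-2, -3-0=-3, -3-6=-9
a = -1: -1--3=2, -1--1=0, -1-0=-1, -1-6=-7
a = 0: 0--3=3, 0--1=1, 0-0=0, 0-6=-6
a = 6: 6--3=9, 6--1=7, 6-0=6, 6-6=0
Collecting distinct values (and noting 0 appears from a-a):
A - A = {-9, -7, -6, -3, -2, -1, 0, 1, 2, 3, 6, 7, 9}
|A - A| = 13

A - A = {-9, -7, -6, -3, -2, -1, 0, 1, 2, 3, 6, 7, 9}


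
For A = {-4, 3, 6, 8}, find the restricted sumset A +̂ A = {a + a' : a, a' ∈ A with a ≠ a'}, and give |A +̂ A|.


Restricted sumset: A +̂ A = {a + a' : a ∈ A, a' ∈ A, a ≠ a'}.
Equivalently, take A + A and drop any sum 2a that is achievable ONLY as a + a for a ∈ A (i.e. sums representable only with equal summands).
Enumerate pairs (a, a') with a < a' (symmetric, so each unordered pair gives one sum; this covers all a ≠ a'):
  -4 + 3 = -1
  -4 + 6 = 2
  -4 + 8 = 4
  3 + 6 = 9
  3 + 8 = 11
  6 + 8 = 14
Collected distinct sums: {-1, 2, 4, 9, 11, 14}
|A +̂ A| = 6
(Reference bound: |A +̂ A| ≥ 2|A| - 3 for |A| ≥ 2, with |A| = 4 giving ≥ 5.)

|A +̂ A| = 6


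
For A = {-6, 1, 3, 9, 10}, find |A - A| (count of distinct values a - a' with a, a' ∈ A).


A - A = {a - a' : a, a' ∈ A}; |A| = 5.
Bounds: 2|A|-1 ≤ |A - A| ≤ |A|² - |A| + 1, i.e. 9 ≤ |A - A| ≤ 21.
Note: 0 ∈ A - A always (from a - a). The set is symmetric: if d ∈ A - A then -d ∈ A - A.
Enumerate nonzero differences d = a - a' with a > a' (then include -d):
Positive differences: {1, 2, 6, 7, 8, 9, 15, 16}
Full difference set: {0} ∪ (positive diffs) ∪ (negative diffs).
|A - A| = 1 + 2·8 = 17 (matches direct enumeration: 17).

|A - A| = 17


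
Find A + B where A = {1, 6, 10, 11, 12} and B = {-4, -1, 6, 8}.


A + B = {a + b : a ∈ A, b ∈ B}.
Enumerate all |A|·|B| = 5·4 = 20 pairs (a, b) and collect distinct sums.
a = 1: 1+-4=-3, 1+-1=0, 1+6=7, 1+8=9
a = 6: 6+-4=2, 6+-1=5, 6+6=12, 6+8=14
a = 10: 10+-4=6, 10+-1=9, 10+6=16, 10+8=18
a = 11: 11+-4=7, 11+-1=10, 11+6=17, 11+8=19
a = 12: 12+-4=8, 12+-1=11, 12+6=18, 12+8=20
Collecting distinct sums: A + B = {-3, 0, 2, 5, 6, 7, 8, 9, 10, 11, 12, 14, 16, 17, 18, 19, 20}
|A + B| = 17

A + B = {-3, 0, 2, 5, 6, 7, 8, 9, 10, 11, 12, 14, 16, 17, 18, 19, 20}


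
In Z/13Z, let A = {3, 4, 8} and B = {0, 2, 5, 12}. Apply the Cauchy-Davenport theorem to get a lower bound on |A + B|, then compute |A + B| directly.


Cauchy-Davenport: |A + B| ≥ min(p, |A| + |B| - 1) for A, B nonempty in Z/pZ.
|A| = 3, |B| = 4, p = 13.
CD lower bound = min(13, 3 + 4 - 1) = min(13, 6) = 6.
Compute A + B mod 13 directly:
a = 3: 3+0=3, 3+2=5, 3+5=8, 3+12=2
a = 4: 4+0=4, 4+2=6, 4+5=9, 4+12=3
a = 8: 8+0=8, 8+2=10, 8+5=0, 8+12=7
A + B = {0, 2, 3, 4, 5, 6, 7, 8, 9, 10}, so |A + B| = 10.
Verify: 10 ≥ 6? Yes ✓.

CD lower bound = 6, actual |A + B| = 10.


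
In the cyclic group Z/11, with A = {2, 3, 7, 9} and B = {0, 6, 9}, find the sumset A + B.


Work in Z/11Z: reduce every sum a + b modulo 11.
Enumerate all 12 pairs:
a = 2: 2+0=2, 2+6=8, 2+9=0
a = 3: 3+0=3, 3+6=9, 3+9=1
a = 7: 7+0=7, 7+6=2, 7+9=5
a = 9: 9+0=9, 9+6=4, 9+9=7
Distinct residues collected: {0, 1, 2, 3, 4, 5, 7, 8, 9}
|A + B| = 9 (out of 11 total residues).

A + B = {0, 1, 2, 3, 4, 5, 7, 8, 9}


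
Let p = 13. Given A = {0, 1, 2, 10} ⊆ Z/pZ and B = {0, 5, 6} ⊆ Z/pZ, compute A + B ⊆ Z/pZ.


Work in Z/13Z: reduce every sum a + b modulo 13.
Enumerate all 12 pairs:
a = 0: 0+0=0, 0+5=5, 0+6=6
a = 1: 1+0=1, 1+5=6, 1+6=7
a = 2: 2+0=2, 2+5=7, 2+6=8
a = 10: 10+0=10, 10+5=2, 10+6=3
Distinct residues collected: {0, 1, 2, 3, 5, 6, 7, 8, 10}
|A + B| = 9 (out of 13 total residues).

A + B = {0, 1, 2, 3, 5, 6, 7, 8, 10}


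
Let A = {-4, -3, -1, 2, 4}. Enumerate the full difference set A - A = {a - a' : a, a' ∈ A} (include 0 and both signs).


A - A = {a - a' : a, a' ∈ A}.
Compute a - a' for each ordered pair (a, a'):
a = -4: -4--4=0, -4--3=-1, -4--1=-3, -4-2=-6, -4-4=-8
a = -3: -3--4=1, -3--3=0, -3--1=-2, -3-2=-5, -3-4=-7
a = -1: -1--4=3, -1--3=2, -1--1=0, -1-2=-3, -1-4=-5
a = 2: 2--4=6, 2--3=5, 2--1=3, 2-2=0, 2-4=-2
a = 4: 4--4=8, 4--3=7, 4--1=5, 4-2=2, 4-4=0
Collecting distinct values (and noting 0 appears from a-a):
A - A = {-8, -7, -6, -5, -3, -2, -1, 0, 1, 2, 3, 5, 6, 7, 8}
|A - A| = 15

A - A = {-8, -7, -6, -5, -3, -2, -1, 0, 1, 2, 3, 5, 6, 7, 8}


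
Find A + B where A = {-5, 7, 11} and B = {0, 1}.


A + B = {a + b : a ∈ A, b ∈ B}.
Enumerate all |A|·|B| = 3·2 = 6 pairs (a, b) and collect distinct sums.
a = -5: -5+0=-5, -5+1=-4
a = 7: 7+0=7, 7+1=8
a = 11: 11+0=11, 11+1=12
Collecting distinct sums: A + B = {-5, -4, 7, 8, 11, 12}
|A + B| = 6

A + B = {-5, -4, 7, 8, 11, 12}


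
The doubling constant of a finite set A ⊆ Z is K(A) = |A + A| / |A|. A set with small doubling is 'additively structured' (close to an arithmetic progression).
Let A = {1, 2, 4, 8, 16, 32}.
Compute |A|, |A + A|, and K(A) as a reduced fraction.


|A| = 6.
Compute A + A by enumerating all 36 pairs.
A + A = {2, 3, 4, 5, 6, 8, 9, 10, 12, 16, 17, 18, 20, 24, 32, 33, 34, 36, 40, 48, 64}, so |A + A| = 21.
K = |A + A| / |A| = 21/6 = 7/2 ≈ 3.5000.
Reference: AP of size 6 gives K = 11/6 ≈ 1.8333; a fully generic set of size 6 gives K ≈ 3.5000.

|A| = 6, |A + A| = 21, K = 21/6 = 7/2.


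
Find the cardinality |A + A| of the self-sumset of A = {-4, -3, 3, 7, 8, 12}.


A + A = {a + a' : a, a' ∈ A}; |A| = 6.
General bounds: 2|A| - 1 ≤ |A + A| ≤ |A|(|A|+1)/2, i.e. 11 ≤ |A + A| ≤ 21.
Lower bound 2|A|-1 is attained iff A is an arithmetic progression.
Enumerate sums a + a' for a ≤ a' (symmetric, so this suffices):
a = -4: -4+-4=-8, -4+-3=-7, -4+3=-1, -4+7=3, -4+8=4, -4+12=8
a = -3: -3+-3=-6, -3+3=0, -3+7=4, -3+8=5, -3+12=9
a = 3: 3+3=6, 3+7=10, 3+8=11, 3+12=15
a = 7: 7+7=14, 7+8=15, 7+12=19
a = 8: 8+8=16, 8+12=20
a = 12: 12+12=24
Distinct sums: {-8, -7, -6, -1, 0, 3, 4, 5, 6, 8, 9, 10, 11, 14, 15, 16, 19, 20, 24}
|A + A| = 19

|A + A| = 19


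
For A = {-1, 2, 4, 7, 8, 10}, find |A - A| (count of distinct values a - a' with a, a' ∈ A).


A - A = {a - a' : a, a' ∈ A}; |A| = 6.
Bounds: 2|A|-1 ≤ |A - A| ≤ |A|² - |A| + 1, i.e. 11 ≤ |A - A| ≤ 31.
Note: 0 ∈ A - A always (from a - a). The set is symmetric: if d ∈ A - A then -d ∈ A - A.
Enumerate nonzero differences d = a - a' with a > a' (then include -d):
Positive differences: {1, 2, 3, 4, 5, 6, 8, 9, 11}
Full difference set: {0} ∪ (positive diffs) ∪ (negative diffs).
|A - A| = 1 + 2·9 = 19 (matches direct enumeration: 19).

|A - A| = 19


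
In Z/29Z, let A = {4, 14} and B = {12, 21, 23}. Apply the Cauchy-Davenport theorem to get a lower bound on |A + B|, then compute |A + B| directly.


Cauchy-Davenport: |A + B| ≥ min(p, |A| + |B| - 1) for A, B nonempty in Z/pZ.
|A| = 2, |B| = 3, p = 29.
CD lower bound = min(29, 2 + 3 - 1) = min(29, 4) = 4.
Compute A + B mod 29 directly:
a = 4: 4+12=16, 4+21=25, 4+23=27
a = 14: 14+12=26, 14+21=6, 14+23=8
A + B = {6, 8, 16, 25, 26, 27}, so |A + B| = 6.
Verify: 6 ≥ 4? Yes ✓.

CD lower bound = 4, actual |A + B| = 6.


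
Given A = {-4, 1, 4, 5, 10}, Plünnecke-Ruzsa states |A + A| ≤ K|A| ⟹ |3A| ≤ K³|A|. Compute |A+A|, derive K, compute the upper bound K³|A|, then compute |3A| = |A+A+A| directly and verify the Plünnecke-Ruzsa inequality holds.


|A| = 5.
Step 1: Compute A + A by enumerating all 25 pairs.
A + A = {-8, -3, 0, 1, 2, 5, 6, 8, 9, 10, 11, 14, 15, 20}, so |A + A| = 14.
Step 2: Doubling constant K = |A + A|/|A| = 14/5 = 14/5 ≈ 2.8000.
Step 3: Plünnecke-Ruzsa gives |3A| ≤ K³·|A| = (2.8000)³ · 5 ≈ 109.7600.
Step 4: Compute 3A = A + A + A directly by enumerating all triples (a,b,c) ∈ A³; |3A| = 27.
Step 5: Check 27 ≤ 109.7600? Yes ✓.

K = 14/5, Plünnecke-Ruzsa bound K³|A| ≈ 109.7600, |3A| = 27, inequality holds.


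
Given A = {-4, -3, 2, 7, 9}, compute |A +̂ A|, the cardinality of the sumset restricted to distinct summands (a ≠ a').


Restricted sumset: A +̂ A = {a + a' : a ∈ A, a' ∈ A, a ≠ a'}.
Equivalently, take A + A and drop any sum 2a that is achievable ONLY as a + a for a ∈ A (i.e. sums representable only with equal summands).
Enumerate pairs (a, a') with a < a' (symmetric, so each unordered pair gives one sum; this covers all a ≠ a'):
  -4 + -3 = -7
  -4 + 2 = -2
  -4 + 7 = 3
  -4 + 9 = 5
  -3 + 2 = -1
  -3 + 7 = 4
  -3 + 9 = 6
  2 + 7 = 9
  2 + 9 = 11
  7 + 9 = 16
Collected distinct sums: {-7, -2, -1, 3, 4, 5, 6, 9, 11, 16}
|A +̂ A| = 10
(Reference bound: |A +̂ A| ≥ 2|A| - 3 for |A| ≥ 2, with |A| = 5 giving ≥ 7.)

|A +̂ A| = 10


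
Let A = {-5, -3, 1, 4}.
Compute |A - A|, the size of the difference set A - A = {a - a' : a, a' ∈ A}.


A - A = {a - a' : a, a' ∈ A}; |A| = 4.
Bounds: 2|A|-1 ≤ |A - A| ≤ |A|² - |A| + 1, i.e. 7 ≤ |A - A| ≤ 13.
Note: 0 ∈ A - A always (from a - a). The set is symmetric: if d ∈ A - A then -d ∈ A - A.
Enumerate nonzero differences d = a - a' with a > a' (then include -d):
Positive differences: {2, 3, 4, 6, 7, 9}
Full difference set: {0} ∪ (positive diffs) ∪ (negative diffs).
|A - A| = 1 + 2·6 = 13 (matches direct enumeration: 13).

|A - A| = 13


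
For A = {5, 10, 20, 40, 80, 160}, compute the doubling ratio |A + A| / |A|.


|A| = 6.
Compute A + A by enumerating all 36 pairs.
A + A = {10, 15, 20, 25, 30, 40, 45, 50, 60, 80, 85, 90, 100, 120, 160, 165, 170, 180, 200, 240, 320}, so |A + A| = 21.
K = |A + A| / |A| = 21/6 = 7/2 ≈ 3.5000.
Reference: AP of size 6 gives K = 11/6 ≈ 1.8333; a fully generic set of size 6 gives K ≈ 3.5000.

|A| = 6, |A + A| = 21, K = 21/6 = 7/2.


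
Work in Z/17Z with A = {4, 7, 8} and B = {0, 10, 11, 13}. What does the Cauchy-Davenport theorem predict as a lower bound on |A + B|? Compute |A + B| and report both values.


Cauchy-Davenport: |A + B| ≥ min(p, |A| + |B| - 1) for A, B nonempty in Z/pZ.
|A| = 3, |B| = 4, p = 17.
CD lower bound = min(17, 3 + 4 - 1) = min(17, 6) = 6.
Compute A + B mod 17 directly:
a = 4: 4+0=4, 4+10=14, 4+11=15, 4+13=0
a = 7: 7+0=7, 7+10=0, 7+11=1, 7+13=3
a = 8: 8+0=8, 8+10=1, 8+11=2, 8+13=4
A + B = {0, 1, 2, 3, 4, 7, 8, 14, 15}, so |A + B| = 9.
Verify: 9 ≥ 6? Yes ✓.

CD lower bound = 6, actual |A + B| = 9.


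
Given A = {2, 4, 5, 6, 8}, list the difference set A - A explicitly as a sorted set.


A - A = {a - a' : a, a' ∈ A}.
Compute a - a' for each ordered pair (a, a'):
a = 2: 2-2=0, 2-4=-2, 2-5=-3, 2-6=-4, 2-8=-6
a = 4: 4-2=2, 4-4=0, 4-5=-1, 4-6=-2, 4-8=-4
a = 5: 5-2=3, 5-4=1, 5-5=0, 5-6=-1, 5-8=-3
a = 6: 6-2=4, 6-4=2, 6-5=1, 6-6=0, 6-8=-2
a = 8: 8-2=6, 8-4=4, 8-5=3, 8-6=2, 8-8=0
Collecting distinct values (and noting 0 appears from a-a):
A - A = {-6, -4, -3, -2, -1, 0, 1, 2, 3, 4, 6}
|A - A| = 11

A - A = {-6, -4, -3, -2, -1, 0, 1, 2, 3, 4, 6}


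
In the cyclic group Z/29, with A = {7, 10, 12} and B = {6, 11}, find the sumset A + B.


Work in Z/29Z: reduce every sum a + b modulo 29.
Enumerate all 6 pairs:
a = 7: 7+6=13, 7+11=18
a = 10: 10+6=16, 10+11=21
a = 12: 12+6=18, 12+11=23
Distinct residues collected: {13, 16, 18, 21, 23}
|A + B| = 5 (out of 29 total residues).

A + B = {13, 16, 18, 21, 23}


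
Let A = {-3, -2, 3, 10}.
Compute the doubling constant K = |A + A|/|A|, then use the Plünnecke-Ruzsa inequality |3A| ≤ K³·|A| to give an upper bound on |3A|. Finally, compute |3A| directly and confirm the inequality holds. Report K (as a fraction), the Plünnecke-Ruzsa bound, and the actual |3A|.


|A| = 4.
Step 1: Compute A + A by enumerating all 16 pairs.
A + A = {-6, -5, -4, 0, 1, 6, 7, 8, 13, 20}, so |A + A| = 10.
Step 2: Doubling constant K = |A + A|/|A| = 10/4 = 10/4 ≈ 2.5000.
Step 3: Plünnecke-Ruzsa gives |3A| ≤ K³·|A| = (2.5000)³ · 4 ≈ 62.5000.
Step 4: Compute 3A = A + A + A directly by enumerating all triples (a,b,c) ∈ A³; |3A| = 19.
Step 5: Check 19 ≤ 62.5000? Yes ✓.

K = 10/4, Plünnecke-Ruzsa bound K³|A| ≈ 62.5000, |3A| = 19, inequality holds.


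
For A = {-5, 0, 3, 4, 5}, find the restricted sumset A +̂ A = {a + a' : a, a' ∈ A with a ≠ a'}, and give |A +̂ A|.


Restricted sumset: A +̂ A = {a + a' : a ∈ A, a' ∈ A, a ≠ a'}.
Equivalently, take A + A and drop any sum 2a that is achievable ONLY as a + a for a ∈ A (i.e. sums representable only with equal summands).
Enumerate pairs (a, a') with a < a' (symmetric, so each unordered pair gives one sum; this covers all a ≠ a'):
  -5 + 0 = -5
  -5 + 3 = -2
  -5 + 4 = -1
  -5 + 5 = 0
  0 + 3 = 3
  0 + 4 = 4
  0 + 5 = 5
  3 + 4 = 7
  3 + 5 = 8
  4 + 5 = 9
Collected distinct sums: {-5, -2, -1, 0, 3, 4, 5, 7, 8, 9}
|A +̂ A| = 10
(Reference bound: |A +̂ A| ≥ 2|A| - 3 for |A| ≥ 2, with |A| = 5 giving ≥ 7.)

|A +̂ A| = 10


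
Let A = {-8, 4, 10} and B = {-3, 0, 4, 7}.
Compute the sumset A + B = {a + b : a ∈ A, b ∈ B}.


A + B = {a + b : a ∈ A, b ∈ B}.
Enumerate all |A|·|B| = 3·4 = 12 pairs (a, b) and collect distinct sums.
a = -8: -8+-3=-11, -8+0=-8, -8+4=-4, -8+7=-1
a = 4: 4+-3=1, 4+0=4, 4+4=8, 4+7=11
a = 10: 10+-3=7, 10+0=10, 10+4=14, 10+7=17
Collecting distinct sums: A + B = {-11, -8, -4, -1, 1, 4, 7, 8, 10, 11, 14, 17}
|A + B| = 12

A + B = {-11, -8, -4, -1, 1, 4, 7, 8, 10, 11, 14, 17}


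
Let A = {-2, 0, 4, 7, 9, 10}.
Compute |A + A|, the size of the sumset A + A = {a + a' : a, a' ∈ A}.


A + A = {a + a' : a, a' ∈ A}; |A| = 6.
General bounds: 2|A| - 1 ≤ |A + A| ≤ |A|(|A|+1)/2, i.e. 11 ≤ |A + A| ≤ 21.
Lower bound 2|A|-1 is attained iff A is an arithmetic progression.
Enumerate sums a + a' for a ≤ a' (symmetric, so this suffices):
a = -2: -2+-2=-4, -2+0=-2, -2+4=2, -2+7=5, -2+9=7, -2+10=8
a = 0: 0+0=0, 0+4=4, 0+7=7, 0+9=9, 0+10=10
a = 4: 4+4=8, 4+7=11, 4+9=13, 4+10=14
a = 7: 7+7=14, 7+9=16, 7+10=17
a = 9: 9+9=18, 9+10=19
a = 10: 10+10=20
Distinct sums: {-4, -2, 0, 2, 4, 5, 7, 8, 9, 10, 11, 13, 14, 16, 17, 18, 19, 20}
|A + A| = 18

|A + A| = 18


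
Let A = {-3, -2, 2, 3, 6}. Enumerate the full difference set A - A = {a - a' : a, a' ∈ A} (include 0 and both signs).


A - A = {a - a' : a, a' ∈ A}.
Compute a - a' for each ordered pair (a, a'):
a = -3: -3--3=0, -3--2=-1, -3-2=-5, -3-3=-6, -3-6=-9
a = -2: -2--3=1, -2--2=0, -2-2=-4, -2-3=-5, -2-6=-8
a = 2: 2--3=5, 2--2=4, 2-2=0, 2-3=-1, 2-6=-4
a = 3: 3--3=6, 3--2=5, 3-2=1, 3-3=0, 3-6=-3
a = 6: 6--3=9, 6--2=8, 6-2=4, 6-3=3, 6-6=0
Collecting distinct values (and noting 0 appears from a-a):
A - A = {-9, -8, -6, -5, -4, -3, -1, 0, 1, 3, 4, 5, 6, 8, 9}
|A - A| = 15

A - A = {-9, -8, -6, -5, -4, -3, -1, 0, 1, 3, 4, 5, 6, 8, 9}


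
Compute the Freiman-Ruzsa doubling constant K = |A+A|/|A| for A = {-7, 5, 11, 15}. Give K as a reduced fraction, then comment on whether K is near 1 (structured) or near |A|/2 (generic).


|A| = 4.
Compute A + A by enumerating all 16 pairs.
A + A = {-14, -2, 4, 8, 10, 16, 20, 22, 26, 30}, so |A + A| = 10.
K = |A + A| / |A| = 10/4 = 5/2 ≈ 2.5000.
Reference: AP of size 4 gives K = 7/4 ≈ 1.7500; a fully generic set of size 4 gives K ≈ 2.5000.

|A| = 4, |A + A| = 10, K = 10/4 = 5/2.


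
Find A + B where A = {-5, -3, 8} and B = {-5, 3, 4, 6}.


A + B = {a + b : a ∈ A, b ∈ B}.
Enumerate all |A|·|B| = 3·4 = 12 pairs (a, b) and collect distinct sums.
a = -5: -5+-5=-10, -5+3=-2, -5+4=-1, -5+6=1
a = -3: -3+-5=-8, -3+3=0, -3+4=1, -3+6=3
a = 8: 8+-5=3, 8+3=11, 8+4=12, 8+6=14
Collecting distinct sums: A + B = {-10, -8, -2, -1, 0, 1, 3, 11, 12, 14}
|A + B| = 10

A + B = {-10, -8, -2, -1, 0, 1, 3, 11, 12, 14}


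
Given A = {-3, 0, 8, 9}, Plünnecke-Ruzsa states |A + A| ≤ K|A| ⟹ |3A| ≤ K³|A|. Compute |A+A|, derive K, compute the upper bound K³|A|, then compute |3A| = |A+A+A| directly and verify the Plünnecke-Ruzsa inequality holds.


|A| = 4.
Step 1: Compute A + A by enumerating all 16 pairs.
A + A = {-6, -3, 0, 5, 6, 8, 9, 16, 17, 18}, so |A + A| = 10.
Step 2: Doubling constant K = |A + A|/|A| = 10/4 = 10/4 ≈ 2.5000.
Step 3: Plünnecke-Ruzsa gives |3A| ≤ K³·|A| = (2.5000)³ · 4 ≈ 62.5000.
Step 4: Compute 3A = A + A + A directly by enumerating all triples (a,b,c) ∈ A³; |3A| = 20.
Step 5: Check 20 ≤ 62.5000? Yes ✓.

K = 10/4, Plünnecke-Ruzsa bound K³|A| ≈ 62.5000, |3A| = 20, inequality holds.


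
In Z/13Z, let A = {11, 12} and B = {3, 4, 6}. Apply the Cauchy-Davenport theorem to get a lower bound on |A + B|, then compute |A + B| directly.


Cauchy-Davenport: |A + B| ≥ min(p, |A| + |B| - 1) for A, B nonempty in Z/pZ.
|A| = 2, |B| = 3, p = 13.
CD lower bound = min(13, 2 + 3 - 1) = min(13, 4) = 4.
Compute A + B mod 13 directly:
a = 11: 11+3=1, 11+4=2, 11+6=4
a = 12: 12+3=2, 12+4=3, 12+6=5
A + B = {1, 2, 3, 4, 5}, so |A + B| = 5.
Verify: 5 ≥ 4? Yes ✓.

CD lower bound = 4, actual |A + B| = 5.


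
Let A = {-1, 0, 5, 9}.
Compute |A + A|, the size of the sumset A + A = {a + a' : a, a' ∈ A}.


A + A = {a + a' : a, a' ∈ A}; |A| = 4.
General bounds: 2|A| - 1 ≤ |A + A| ≤ |A|(|A|+1)/2, i.e. 7 ≤ |A + A| ≤ 10.
Lower bound 2|A|-1 is attained iff A is an arithmetic progression.
Enumerate sums a + a' for a ≤ a' (symmetric, so this suffices):
a = -1: -1+-1=-2, -1+0=-1, -1+5=4, -1+9=8
a = 0: 0+0=0, 0+5=5, 0+9=9
a = 5: 5+5=10, 5+9=14
a = 9: 9+9=18
Distinct sums: {-2, -1, 0, 4, 5, 8, 9, 10, 14, 18}
|A + A| = 10

|A + A| = 10


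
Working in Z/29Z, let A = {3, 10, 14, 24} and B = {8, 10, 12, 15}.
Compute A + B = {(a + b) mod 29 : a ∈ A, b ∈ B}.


Work in Z/29Z: reduce every sum a + b modulo 29.
Enumerate all 16 pairs:
a = 3: 3+8=11, 3+10=13, 3+12=15, 3+15=18
a = 10: 10+8=18, 10+10=20, 10+12=22, 10+15=25
a = 14: 14+8=22, 14+10=24, 14+12=26, 14+15=0
a = 24: 24+8=3, 24+10=5, 24+12=7, 24+15=10
Distinct residues collected: {0, 3, 5, 7, 10, 11, 13, 15, 18, 20, 22, 24, 25, 26}
|A + B| = 14 (out of 29 total residues).

A + B = {0, 3, 5, 7, 10, 11, 13, 15, 18, 20, 22, 24, 25, 26}


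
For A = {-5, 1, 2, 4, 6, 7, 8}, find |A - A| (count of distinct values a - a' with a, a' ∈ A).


A - A = {a - a' : a, a' ∈ A}; |A| = 7.
Bounds: 2|A|-1 ≤ |A - A| ≤ |A|² - |A| + 1, i.e. 13 ≤ |A - A| ≤ 43.
Note: 0 ∈ A - A always (from a - a). The set is symmetric: if d ∈ A - A then -d ∈ A - A.
Enumerate nonzero differences d = a - a' with a > a' (then include -d):
Positive differences: {1, 2, 3, 4, 5, 6, 7, 9, 11, 12, 13}
Full difference set: {0} ∪ (positive diffs) ∪ (negative diffs).
|A - A| = 1 + 2·11 = 23 (matches direct enumeration: 23).

|A - A| = 23


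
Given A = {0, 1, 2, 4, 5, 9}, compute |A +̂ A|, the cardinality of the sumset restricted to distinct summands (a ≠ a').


Restricted sumset: A +̂ A = {a + a' : a ∈ A, a' ∈ A, a ≠ a'}.
Equivalently, take A + A and drop any sum 2a that is achievable ONLY as a + a for a ∈ A (i.e. sums representable only with equal summands).
Enumerate pairs (a, a') with a < a' (symmetric, so each unordered pair gives one sum; this covers all a ≠ a'):
  0 + 1 = 1
  0 + 2 = 2
  0 + 4 = 4
  0 + 5 = 5
  0 + 9 = 9
  1 + 2 = 3
  1 + 4 = 5
  1 + 5 = 6
  1 + 9 = 10
  2 + 4 = 6
  2 + 5 = 7
  2 + 9 = 11
  4 + 5 = 9
  4 + 9 = 13
  5 + 9 = 14
Collected distinct sums: {1, 2, 3, 4, 5, 6, 7, 9, 10, 11, 13, 14}
|A +̂ A| = 12
(Reference bound: |A +̂ A| ≥ 2|A| - 3 for |A| ≥ 2, with |A| = 6 giving ≥ 9.)

|A +̂ A| = 12


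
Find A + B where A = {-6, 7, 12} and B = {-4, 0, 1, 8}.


A + B = {a + b : a ∈ A, b ∈ B}.
Enumerate all |A|·|B| = 3·4 = 12 pairs (a, b) and collect distinct sums.
a = -6: -6+-4=-10, -6+0=-6, -6+1=-5, -6+8=2
a = 7: 7+-4=3, 7+0=7, 7+1=8, 7+8=15
a = 12: 12+-4=8, 12+0=12, 12+1=13, 12+8=20
Collecting distinct sums: A + B = {-10, -6, -5, 2, 3, 7, 8, 12, 13, 15, 20}
|A + B| = 11

A + B = {-10, -6, -5, 2, 3, 7, 8, 12, 13, 15, 20}


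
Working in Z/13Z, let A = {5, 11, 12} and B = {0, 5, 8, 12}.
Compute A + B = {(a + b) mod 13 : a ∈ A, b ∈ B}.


Work in Z/13Z: reduce every sum a + b modulo 13.
Enumerate all 12 pairs:
a = 5: 5+0=5, 5+5=10, 5+8=0, 5+12=4
a = 11: 11+0=11, 11+5=3, 11+8=6, 11+12=10
a = 12: 12+0=12, 12+5=4, 12+8=7, 12+12=11
Distinct residues collected: {0, 3, 4, 5, 6, 7, 10, 11, 12}
|A + B| = 9 (out of 13 total residues).

A + B = {0, 3, 4, 5, 6, 7, 10, 11, 12}


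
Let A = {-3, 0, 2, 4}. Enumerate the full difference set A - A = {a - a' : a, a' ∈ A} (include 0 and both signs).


A - A = {a - a' : a, a' ∈ A}.
Compute a - a' for each ordered pair (a, a'):
a = -3: -3--3=0, -3-0=-3, -3-2=-5, -3-4=-7
a = 0: 0--3=3, 0-0=0, 0-2=-2, 0-4=-4
a = 2: 2--3=5, 2-0=2, 2-2=0, 2-4=-2
a = 4: 4--3=7, 4-0=4, 4-2=2, 4-4=0
Collecting distinct values (and noting 0 appears from a-a):
A - A = {-7, -5, -4, -3, -2, 0, 2, 3, 4, 5, 7}
|A - A| = 11

A - A = {-7, -5, -4, -3, -2, 0, 2, 3, 4, 5, 7}


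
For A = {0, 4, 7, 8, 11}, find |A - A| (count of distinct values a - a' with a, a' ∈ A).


A - A = {a - a' : a, a' ∈ A}; |A| = 5.
Bounds: 2|A|-1 ≤ |A - A| ≤ |A|² - |A| + 1, i.e. 9 ≤ |A - A| ≤ 21.
Note: 0 ∈ A - A always (from a - a). The set is symmetric: if d ∈ A - A then -d ∈ A - A.
Enumerate nonzero differences d = a - a' with a > a' (then include -d):
Positive differences: {1, 3, 4, 7, 8, 11}
Full difference set: {0} ∪ (positive diffs) ∪ (negative diffs).
|A - A| = 1 + 2·6 = 13 (matches direct enumeration: 13).

|A - A| = 13
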